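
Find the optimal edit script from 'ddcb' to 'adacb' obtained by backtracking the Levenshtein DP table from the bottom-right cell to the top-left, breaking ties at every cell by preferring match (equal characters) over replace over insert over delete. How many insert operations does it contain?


Edit distance = 2. Backtracking from cell (4, 5) with preference match > replace > insert > delete,
then listing the resulting alignment 'ddcb' -> 'adacb' left to right:
  Step 1: insert 'a' [insertion #1]
  Step 2: keep 'd'
  Step 3: replace d->a
  Step 4: keep 'c'
  Step 5: keep 'b'
Total insertions: 1

1


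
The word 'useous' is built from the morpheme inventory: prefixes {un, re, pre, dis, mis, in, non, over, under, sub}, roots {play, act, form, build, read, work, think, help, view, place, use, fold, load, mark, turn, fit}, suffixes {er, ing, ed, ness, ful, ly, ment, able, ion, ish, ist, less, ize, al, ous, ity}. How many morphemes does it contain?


Segmenting 'useous' against the inventory:
  'use' -> root (morpheme 1)
  'ous' -> suffix (morpheme 2)
Total morphemes: 2

2


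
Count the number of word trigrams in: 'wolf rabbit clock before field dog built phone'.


Word trigrams from [8] words:
  Trigram 1: (wolf rabbit clock)
  Trigram 2: (rabbit clock before)
  Trigram 3: (clock before field)
  Trigram 4: (before field dog)
  Trigram 5: (field dog built)
  Trigram 6: (dog built phone)
Total word trigrams: 8 - 2 = 6

6


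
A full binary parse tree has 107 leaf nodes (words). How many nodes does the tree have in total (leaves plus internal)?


Leaf nodes (terminals): 107
Internal nodes = n - 1 = 107 - 1 = 106
Total = leaves + internal = 107 + 106 = 213

213


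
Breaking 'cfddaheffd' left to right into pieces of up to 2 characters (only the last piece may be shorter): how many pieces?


'cfddaheffd' has 10 characters.
Chunking with max size 2:
  Chunk 1: 'cf' (positions 0-1)
  Chunk 2: 'dd' (positions 2-3)
  Chunk 3: 'ah' (positions 4-5)
  Chunk 4: 'ef' (positions 6-7)
  Chunk 5: 'fd' (positions 8-9)
Total chunks: ceil(10 / 2) = 5

5


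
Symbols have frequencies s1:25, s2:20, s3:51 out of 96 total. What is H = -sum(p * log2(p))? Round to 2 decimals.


Computing entropy H = -sum(p_i * log2(p_i)):
  s1: p = 25/96 = 0.2604, -p*log2(p) = 0.5055
  s2: p = 20/96 = 0.2083, -p*log2(p) = 0.4715
  s3: p = 51/96 = 0.5312, -p*log2(p) = 0.4848
H = sum of terms = 1.4618
Rounded to 2 decimals: 1.46

1.46


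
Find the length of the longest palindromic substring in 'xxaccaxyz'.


Scanning 'xxaccaxyz' for palindromic substrings.
Substring at positions 1-6: 'xaccax'.
Check: reverse('xaccax') = 'xaccax' -> palindrome confirmed.
Neighbouring characters ('x' / 'y') break symmetry, so it cannot extend further.
No longer palindromic substring exists; longest length = 6

6


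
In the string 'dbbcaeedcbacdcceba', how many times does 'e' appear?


Scanning 'dbbcaeedcbacdcceba' for 'e':
  Position 5: 'e' -> MATCH (count: 1)
  Position 6: 'e' -> MATCH (count: 2)
  Position 15: 'e' -> MATCH (count: 3)
Total occurrences of 'e': 3

3


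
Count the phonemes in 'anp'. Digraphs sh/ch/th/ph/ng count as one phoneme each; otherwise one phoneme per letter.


Parsing 'anp' greedily, digraphs first:
  'a' -> vowel phoneme (phonemes so far: 1)
  'n' -> consonant phoneme (phonemes so far: 2)
  'p' -> consonant phoneme (phonemes so far: 3)
Total phonemes: 3

3


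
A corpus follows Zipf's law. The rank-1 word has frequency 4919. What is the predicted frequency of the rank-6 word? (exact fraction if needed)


Zipf's law: freq(rank) = f1 / rank
f1 = 4919, rank = 6
freq = 4919 / 6
GCD(4919, 6) = 1
Simplified: 4919/6

4919/6


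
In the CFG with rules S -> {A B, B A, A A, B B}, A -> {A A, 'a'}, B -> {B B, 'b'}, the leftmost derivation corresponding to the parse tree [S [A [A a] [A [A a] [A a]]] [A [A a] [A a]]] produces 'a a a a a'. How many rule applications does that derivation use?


Every bracketed nonterminal node [X ...] in the tree is produced by exactly one rule application.
Reading the tree off as a leftmost derivation:
  Step 1: S  =>  A A   (applied S -> A A)
  Step 2: A A  =>  A A A   (applied A -> A A)
  Step 3: A A A  =>  a A A   (applied A -> a)
  Step 4: a A A  =>  a A A A   (applied A -> A A)
  Step 5: a A A A  =>  a a A A   (applied A -> a)
  Step 6: a a A A  =>  a a a A   (applied A -> a)
  Step 7: a a a A  =>  a a a A A   (applied A -> A A)
  Step 8: a a a A A  =>  a a a a A   (applied A -> a)
  Step 9: a a a a A  =>  a a a a a   (applied A -> a)
Final yield: a a a a a
Total rewrite steps: 9

9


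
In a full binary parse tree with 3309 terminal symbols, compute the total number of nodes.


Leaf nodes (terminals): 3309
Internal nodes = n - 1 = 3309 - 1 = 3308
Total = leaves + internal = 3309 + 3308 = 6617

6617


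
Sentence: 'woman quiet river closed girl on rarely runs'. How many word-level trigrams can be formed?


Word trigrams from [8] words:
  Trigram 1: (woman quiet river)
  Trigram 2: (quiet river closed)
  Trigram 3: (river closed girl)
  Trigram 4: (closed girl on)
  Trigram 5: (girl on rarely)
  Trigram 6: (on rarely runs)
Total word trigrams: 8 - 2 = 6

6


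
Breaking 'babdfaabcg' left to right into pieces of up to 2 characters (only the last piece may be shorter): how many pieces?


'babdfaabcg' has 10 characters.
Chunking with max size 2:
  Chunk 1: 'ba' (positions 0-1)
  Chunk 2: 'bd' (positions 2-3)
  Chunk 3: 'fa' (positions 4-5)
  Chunk 4: 'ab' (positions 6-7)
  Chunk 5: 'cg' (positions 8-9)
Total chunks: ceil(10 / 2) = 5

5


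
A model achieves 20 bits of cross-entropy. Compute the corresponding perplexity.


Perplexity formula: PP = 2^H
H = 20
PP = 2^20
PP = 2^20 = 1048576

1048576


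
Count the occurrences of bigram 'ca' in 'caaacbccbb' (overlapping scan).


Scanning 'caaacbccbb' for bigram 'ca':
  Position 0: 'ca' -> MATCH
  Position 1: 'aa' -> no
  Position 2: 'aa' -> no
  Position 3: 'ac' -> no
  Position 4: 'cb' -> no
  Position 5: 'bc' -> no
  Position 6: 'cc' -> no
  Position 7: 'cb' -> no
  Position 8: 'bb' -> no
Total matches: 1

1


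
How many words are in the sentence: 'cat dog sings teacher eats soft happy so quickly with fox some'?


Counting words by splitting on spaces:
  Word 1: 'cat'
  Word 2: 'dog'
  Word 3: 'sings'
  Word 4: 'teacher'
  Word 5: 'eats'
  Word 6: 'soft'
  Word 7: 'happy'
  Word 8: 'so'
  Word 9: 'quickly'
  Word 10: 'with'
  Word 11: 'fox'
  Word 12: 'some'
Total words: 12

12


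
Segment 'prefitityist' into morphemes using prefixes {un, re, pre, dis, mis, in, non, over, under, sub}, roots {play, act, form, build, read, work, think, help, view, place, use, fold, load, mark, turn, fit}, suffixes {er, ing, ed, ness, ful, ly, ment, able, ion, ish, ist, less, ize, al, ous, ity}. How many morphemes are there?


Segmenting 'prefitityist' against the inventory:
  'pre' -> prefix (morpheme 1)
  'fit' -> root (morpheme 2)
  'ity' -> suffix (morpheme 3)
  'ist' -> suffix (morpheme 4)
Total morphemes: 4

4


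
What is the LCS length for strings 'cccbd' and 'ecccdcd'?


DP table for LCS of 'cccbd' and 'ecccdcd':
       e  c  c  c  d  c  d
    0  0  0  0  0  0  0  0
  c 0  0  1  1  1  1  1  1
  c 0  0  1  2  2  2  2  2
  c 0  0  1  2  3  3  3  3
  b 0  0  1  2  3  3  3  3
  d 0  0  1  2  3  4  4  4
LCS: 'cccd'
LCS length = 4

4


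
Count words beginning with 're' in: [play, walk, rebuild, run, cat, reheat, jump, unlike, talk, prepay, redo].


Checking each word for prefix 're':
  'play' -> no (count: 0)
  'walk' -> no (count: 0)
  'rebuild' -> YES, starts with 're' (count: 1)
  'run' -> no (count: 1)
  'cat' -> no (count: 1)
  'reheat' -> YES, starts with 're' (count: 2)
  'jump' -> no (count: 2)
  'unlike' -> no (count: 2)
  'talk' -> no (count: 2)
  'prepay' -> no (count: 2)
  'redo' -> YES, starts with 're' (count: 3)
Total with prefix 're': 3

3


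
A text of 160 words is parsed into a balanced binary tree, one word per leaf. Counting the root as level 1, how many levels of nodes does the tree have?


In a balanced binary tree with n leaves the deepest leaf is ceil(log2(n)) edges below the root,
so counting node levels inclusive of root and leaves gives ceil(log2(n)) + 1 levels.
log2(160) = 7.3219
ceil(7.3219) = 8
levels = 8 + 1 = 9

9


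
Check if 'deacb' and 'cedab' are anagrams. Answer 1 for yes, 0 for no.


Sort characters of 'deacb': 'abcde'
Sort characters of 'cedab': 'abcde'
Sorted forms match -> they ARE anagrams
Result: 1

1


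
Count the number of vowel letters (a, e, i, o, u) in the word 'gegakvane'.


Scanning each character of 'gegakvane':
  Position 1: 'g' -> consonant (running count: 0)
  Position 2: 'e' -> vowel (running count: 1)
  Position 3: 'g' -> consonant (running count: 1)
  Position 4: 'a' -> vowel (running count: 2)
  Position 5: 'k' -> consonant (running count: 2)
  Position 6: 'v' -> consonant (running count: 2)
  Position 7: 'a' -> vowel (running count: 3)
  Position 8: 'n' -> consonant (running count: 3)
  Position 9: 'e' -> vowel (running count: 4)
Total vowels: 4

4


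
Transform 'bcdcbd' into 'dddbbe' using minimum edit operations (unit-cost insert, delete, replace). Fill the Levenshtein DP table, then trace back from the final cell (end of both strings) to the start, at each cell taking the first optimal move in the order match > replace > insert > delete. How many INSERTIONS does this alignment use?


Edit distance = 4. Backtracking from cell (6, 6) with preference match > replace > insert > delete,
then listing the resulting alignment 'bcdcbd' -> 'dddbbe' left to right:
  Step 1: replace b->d
  Step 2: replace c->d
  Step 3: keep 'd'
  Step 4: replace c->b
  Step 5: keep 'b'
  Step 6: replace d->e
Total insertions: 0

0


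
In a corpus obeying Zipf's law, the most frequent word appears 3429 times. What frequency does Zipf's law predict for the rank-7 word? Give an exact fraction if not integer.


Zipf's law: freq(rank) = f1 / rank
f1 = 3429, rank = 7
freq = 3429 / 7
GCD(3429, 7) = 1
Simplified: 3429/7

3429/7


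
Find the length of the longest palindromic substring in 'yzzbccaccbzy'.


Scanning 'yzzbccaccbzy' for palindromic substrings.
Substring at positions 2-10: 'zbccaccbz'.
Check: reverse('zbccaccbz') = 'zbccaccbz' -> palindrome confirmed.
Neighbouring characters ('z' / 'y') break symmetry, so it cannot extend further.
No longer palindromic substring exists; longest length = 9

9


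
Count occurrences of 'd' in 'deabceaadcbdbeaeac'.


Scanning 'deabceaadcbdbeaeac' for 'd':
  Position 0: 'd' -> MATCH (count: 1)
  Position 8: 'd' -> MATCH (count: 2)
  Position 11: 'd' -> MATCH (count: 3)
Total occurrences of 'd': 3

3


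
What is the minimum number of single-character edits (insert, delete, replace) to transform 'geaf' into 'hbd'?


Building DP table for s1='geaf' (len 4) and s2='hbd' (len 3):
       h  b  d
    0  1  2  3
  g 1  1  2  3
  e 2  2  2  3
  a 3  3  3  3
  f 4  4  4  4
Edit distance = dp[4][3] = 4

4


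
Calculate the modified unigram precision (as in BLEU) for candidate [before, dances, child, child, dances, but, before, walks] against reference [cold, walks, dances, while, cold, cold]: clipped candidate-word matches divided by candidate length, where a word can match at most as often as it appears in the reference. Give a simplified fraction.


Reference word counts: {'cold': 3, 'dances': 1, 'walks': 1, 'while': 1}
Checking each candidate word (with clipping):
  'before' -> not in reference -> no match (matches: 0)
  'dances' -> in reference (ref count 1, used 1/1) -> match (matches: 1)
  'child' -> not in reference -> no match (matches: 1)
  'child' -> not in reference -> no match (matches: 1)
  'dances' -> ref count 1 already used up (1/1) -> clipped, no match (matches: 1)
  'but' -> not in reference -> no match (matches: 1)
  'before' -> not in reference -> no match (matches: 1)
  'walks' -> in reference (ref count 1, used 1/1) -> match (matches: 2)
Clipped matches: 2, Candidate length: 8
Precision = 2/8 = 1/4

1/4


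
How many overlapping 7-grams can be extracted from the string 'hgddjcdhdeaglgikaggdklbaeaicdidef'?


String 'hgddjcdhdeaglgikaggdklbaeaicdidef' has length L = 33.
Number of overlapping n-grams = L - n + 1
Substituting: 33 - 7 + 1 = 27

27


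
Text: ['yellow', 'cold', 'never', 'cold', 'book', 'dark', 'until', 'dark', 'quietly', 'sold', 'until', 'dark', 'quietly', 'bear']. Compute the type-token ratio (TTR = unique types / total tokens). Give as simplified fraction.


Tokens: 14
Unique types: ('bear', 'book', 'cold', 'dark', 'never', 'quietly', 'sold', 'until', 'yellow') = 9
TTR = 9/14
Already in lowest terms.

9/14


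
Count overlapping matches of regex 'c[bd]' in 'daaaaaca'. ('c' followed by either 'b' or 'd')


Pattern: c[bd] means 'c' followed by either 'b' or 'd'.
Scanning 'daaaaaca' position-by-position:
  Pos 0: window 'da' -> no
  Pos 1: window 'aa' -> no
  Pos 2: window 'aa' -> no
  Pos 3: window 'aa' -> no
  Pos 4: window 'aa' -> no
  Pos 5: window 'ac' -> no
  Pos 6: window 'ca' -> no
  Pos 7: window 'a' -> no
Total matches: 0

0


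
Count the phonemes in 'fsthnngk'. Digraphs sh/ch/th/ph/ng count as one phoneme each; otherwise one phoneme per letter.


Parsing 'fsthnngk' greedily, digraphs first:
  'f' -> consonant phoneme (phonemes so far: 1)
  's' -> consonant phoneme (phonemes so far: 2)
  'th' -> digraph (1 consonant phoneme) (phonemes so far: 3)
  'n' -> consonant phoneme (phonemes so far: 4)
  'ng' -> digraph (1 consonant phoneme) (phonemes so far: 5)
  'k' -> consonant phoneme (phonemes so far: 6)
Total phonemes: 6

6


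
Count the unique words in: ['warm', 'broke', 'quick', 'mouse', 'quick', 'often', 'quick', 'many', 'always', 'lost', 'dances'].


Listing all tokens and tracking unique types:
  Token 1: 'warm' -> NEW (unique so far: 1)
  Token 2: 'broke' -> NEW (unique so far: 2)
  Token 3: 'quick' -> NEW (unique so far: 3)
  Token 4: 'mouse' -> NEW (unique so far: 4)
  Token 5: 'quick' -> duplicate (unique so far: 4)
  Token 6: 'often' -> NEW (unique so far: 5)
  Token 7: 'quick' -> duplicate (unique so far: 5)
  Token 8: 'many' -> NEW (unique so far: 6)
  Token 9: 'always' -> NEW (unique so far: 7)
  Token 10: 'lost' -> NEW (unique so far: 8)
  Token 11: 'dances' -> NEW (unique so far: 9)
Unique types: ('always', 'broke', 'dances', 'lost', 'many', 'mouse', 'often', 'quick', 'warm')
Vocabulary size: 9

9


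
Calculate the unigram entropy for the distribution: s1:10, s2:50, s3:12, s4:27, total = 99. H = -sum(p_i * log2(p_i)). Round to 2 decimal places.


Computing entropy H = -sum(p_i * log2(p_i)):
  s1: p = 10/99 = 0.1010, -p*log2(p) = 0.3341
  s2: p = 50/99 = 0.5051, -p*log2(p) = 0.4977
  s3: p = 12/99 = 0.1212, -p*log2(p) = 0.3690
  s4: p = 27/99 = 0.2727, -p*log2(p) = 0.5112
H = sum of terms = 1.7120
Rounded to 2 decimals: 1.71

1.71


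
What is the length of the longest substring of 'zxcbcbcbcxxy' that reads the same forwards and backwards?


Scanning 'zxcbcbcbcxxy' for palindromic substrings.
Substring at positions 1-9: 'xcbcbcbcx'.
Check: reverse('xcbcbcbcx') = 'xcbcbcbcx' -> palindrome confirmed.
Neighbouring characters ('z' / 'x') break symmetry, so it cannot extend further.
No longer palindromic substring exists; longest length = 9

9


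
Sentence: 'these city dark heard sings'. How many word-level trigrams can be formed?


Word trigrams from [5] words:
  Trigram 1: (these city dark)
  Trigram 2: (city dark heard)
  Trigram 3: (dark heard sings)
Total word trigrams: 5 - 2 = 3

3


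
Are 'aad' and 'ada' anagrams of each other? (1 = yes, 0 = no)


Sort characters of 'aad': 'aad'
Sort characters of 'ada': 'aad'
Sorted forms match -> they ARE anagrams
Result: 1

1


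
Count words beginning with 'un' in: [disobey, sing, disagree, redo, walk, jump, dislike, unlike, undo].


Checking each word for prefix 'un':
  'disobey' -> no (count: 0)
  'sing' -> no (count: 0)
  'disagree' -> no (count: 0)
  'redo' -> no (count: 0)
  'walk' -> no (count: 0)
  'jump' -> no (count: 0)
  'dislike' -> no (count: 0)
  'unlike' -> YES, starts with 'un' (count: 1)
  'undo' -> YES, starts with 'un' (count: 2)
Total with prefix 'un': 2

2


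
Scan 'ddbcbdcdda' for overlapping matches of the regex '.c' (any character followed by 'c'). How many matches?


Pattern: .c means any character followed by 'c'.
Scanning 'ddbcbdcdda' position-by-position:
  Pos 0: window 'dd' -> no
  Pos 1: window 'db' -> no
  Pos 2: window 'bc' -> MATCH
  Pos 3: window 'cb' -> no
  Pos 4: window 'bd' -> no
  Pos 5: window 'dc' -> MATCH
  Pos 6: window 'cd' -> no
  Pos 7: window 'dd' -> no
  Pos 8: window 'da' -> no
  Pos 9: window 'a' -> no
Total matches: 2

2


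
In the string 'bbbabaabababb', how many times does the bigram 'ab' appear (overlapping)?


Scanning 'bbbabaabababb' for bigram 'ab':
  Position 0: 'bb' -> no
  Position 1: 'bb' -> no
  Position 2: 'ba' -> no
  Position 3: 'ab' -> MATCH
  Position 4: 'ba' -> no
  Position 5: 'aa' -> no
  Position 6: 'ab' -> MATCH
  Position 7: 'ba' -> no
  Position 8: 'ab' -> MATCH
  Position 9: 'ba' -> no
  Position 10: 'ab' -> MATCH
  Position 11: 'bb' -> no
Total matches: 4

4


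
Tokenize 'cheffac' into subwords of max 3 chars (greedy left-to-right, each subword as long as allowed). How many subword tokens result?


'cheffac' has 7 characters.
Chunking with max size 3:
  Chunk 1: 'che' (positions 0-2)
  Chunk 2: 'ffa' (positions 3-5)
  Chunk 3: 'c' (positions 6-6)
Total chunks: ceil(7 / 3) = 3

3


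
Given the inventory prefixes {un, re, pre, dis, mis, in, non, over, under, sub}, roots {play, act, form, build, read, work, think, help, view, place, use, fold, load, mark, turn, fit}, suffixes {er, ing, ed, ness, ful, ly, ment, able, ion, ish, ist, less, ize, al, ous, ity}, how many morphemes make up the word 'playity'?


Segmenting 'playity' against the inventory:
  'play' -> root (morpheme 1)
  'ity' -> suffix (morpheme 2)
Total morphemes: 2

2


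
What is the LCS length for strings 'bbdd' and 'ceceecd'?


DP table for LCS of 'bbdd' and 'ceceecd':
       c  e  c  e  e  c  d
    0  0  0  0  0  0  0  0
  b 0  0  0  0  0  0  0  0
  b 0  0  0  0  0  0  0  0
  d 0  0  0  0  0  0  0  1
  d 0  0  0  0  0  0  0  1
LCS: 'd'
LCS length = 1

1


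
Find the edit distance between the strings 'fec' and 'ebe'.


Building DP table for s1='fec' (len 3) and s2='ebe' (len 3):
       e  b  e
    0  1  2  3
  f 1  1  2  3
  e 2  1  2  2
  c 3  2  2  3
Edit distance = dp[3][3] = 3

3


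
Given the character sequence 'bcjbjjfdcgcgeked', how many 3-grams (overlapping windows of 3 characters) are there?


String 'bcjbjjfdcgcgeked' has length L = 16.
Number of overlapping n-grams = L - n + 1
Substituting: 16 - 3 + 1 = 14

14


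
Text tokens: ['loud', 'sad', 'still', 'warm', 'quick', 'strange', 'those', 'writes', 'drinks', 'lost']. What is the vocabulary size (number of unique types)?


Listing all tokens and tracking unique types:
  Token 1: 'loud' -> NEW (unique so far: 1)
  Token 2: 'sad' -> NEW (unique so far: 2)
  Token 3: 'still' -> NEW (unique so far: 3)
  Token 4: 'warm' -> NEW (unique so far: 4)
  Token 5: 'quick' -> NEW (unique so far: 5)
  Token 6: 'strange' -> NEW (unique so far: 6)
  Token 7: 'those' -> NEW (unique so far: 7)
  Token 8: 'writes' -> NEW (unique so far: 8)
  Token 9: 'drinks' -> NEW (unique so far: 9)
  Token 10: 'lost' -> NEW (unique so far: 10)
Unique types: ('drinks', 'lost', 'loud', 'quick', 'sad', 'still', 'strange', 'those', 'warm', 'writes')
Vocabulary size: 10

10


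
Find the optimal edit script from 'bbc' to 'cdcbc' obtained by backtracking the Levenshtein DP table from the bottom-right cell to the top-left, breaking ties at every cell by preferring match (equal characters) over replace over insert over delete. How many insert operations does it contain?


Edit distance = 3. Backtracking from cell (3, 5) with preference match > replace > insert > delete,
then listing the resulting alignment 'bbc' -> 'cdcbc' left to right:
  Step 1: insert 'c' [insertion #1]
  Step 2: insert 'd' [insertion #2]
  Step 3: replace b->c
  Step 4: keep 'b'
  Step 5: keep 'c'
Total insertions: 2

2


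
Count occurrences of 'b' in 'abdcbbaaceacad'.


Scanning 'abdcbbaaceacad' for 'b':
  Position 1: 'b' -> MATCH (count: 1)
  Position 4: 'b' -> MATCH (count: 2)
  Position 5: 'b' -> MATCH (count: 3)
Total occurrences of 'b': 3

3


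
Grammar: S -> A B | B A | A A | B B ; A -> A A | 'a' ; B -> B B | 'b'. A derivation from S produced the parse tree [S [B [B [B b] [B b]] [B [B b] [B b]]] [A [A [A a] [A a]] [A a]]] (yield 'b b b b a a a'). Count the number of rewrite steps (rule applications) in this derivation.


Every bracketed nonterminal node [X ...] in the tree is produced by exactly one rule application.
Reading the tree off as a leftmost derivation:
  Step 1: S  =>  B A   (applied S -> B A)
  Step 2: B A  =>  B B A   (applied B -> B B)
  Step 3: B B A  =>  B B B A   (applied B -> B B)
  Step 4: B B B A  =>  b B B A   (applied B -> b)
  Step 5: b B B A  =>  b b B A   (applied B -> b)
  Step 6: b b B A  =>  b b B B A   (applied B -> B B)
  Step 7: b b B B A  =>  b b b B A   (applied B -> b)
  Step 8: b b b B A  =>  b b b b A   (applied B -> b)
  Step 9: b b b b A  =>  b b b b A A   (applied A -> A A)
  Step 10: b b b b A A  =>  b b b b A A A   (applied A -> A A)
  Step 11: b b b b A A A  =>  b b b b a A A   (applied A -> a)
  Step 12: b b b b a A A  =>  b b b b a a A   (applied A -> a)
  Step 13: b b b b a a A  =>  b b b b a a a   (applied A -> a)
Final yield: b b b b a a a
Total rewrite steps: 13

13


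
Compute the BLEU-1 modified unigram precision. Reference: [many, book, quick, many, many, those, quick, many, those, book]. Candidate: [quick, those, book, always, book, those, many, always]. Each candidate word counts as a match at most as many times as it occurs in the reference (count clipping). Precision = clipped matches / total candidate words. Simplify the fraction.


Reference word counts: {'book': 2, 'many': 4, 'quick': 2, 'those': 2}
Checking each candidate word (with clipping):
  'quick' -> in reference (ref count 2, used 1/2) -> match (matches: 1)
  'those' -> in reference (ref count 2, used 1/2) -> match (matches: 2)
  'book' -> in reference (ref count 2, used 1/2) -> match (matches: 3)
  'always' -> not in reference -> no match (matches: 3)
  'book' -> in reference (ref count 2, used 2/2) -> match (matches: 4)
  'those' -> in reference (ref count 2, used 2/2) -> match (matches: 5)
  'many' -> in reference (ref count 4, used 1/4) -> match (matches: 6)
  'always' -> not in reference -> no match (matches: 6)
Clipped matches: 6, Candidate length: 8
Precision = 6/8 = 3/4

3/4


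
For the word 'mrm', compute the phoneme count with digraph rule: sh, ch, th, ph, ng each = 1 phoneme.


Parsing 'mrm' greedily, digraphs first:
  'm' -> consonant phoneme (phonemes so far: 1)
  'r' -> consonant phoneme (phonemes so far: 2)
  'm' -> consonant phoneme (phonemes so far: 3)
Total phonemes: 3

3


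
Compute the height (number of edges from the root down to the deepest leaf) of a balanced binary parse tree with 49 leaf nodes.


In a balanced binary tree with n leaves the deepest leaf is ceil(log2(n)) edges below the root.
log2(49) = 5.6147
ceil(5.6147) = 6
height (edges) = 6

6


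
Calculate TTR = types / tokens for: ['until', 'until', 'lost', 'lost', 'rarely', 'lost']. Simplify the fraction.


Tokens: 6
Unique types: ('lost', 'rarely', 'until') = 3
TTR = 3/6
Simplify: divide both by 3 -> 1/2
TTR = 1/2

1/2


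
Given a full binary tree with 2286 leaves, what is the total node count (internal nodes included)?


Leaf nodes (terminals): 2286
Internal nodes = n - 1 = 2286 - 1 = 2285
Total = leaves + internal = 2286 + 2285 = 4571

4571


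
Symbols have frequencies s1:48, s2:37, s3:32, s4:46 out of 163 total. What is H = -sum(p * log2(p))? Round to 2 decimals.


Computing entropy H = -sum(p_i * log2(p_i)):
  s1: p = 48/163 = 0.2945, -p*log2(p) = 0.5194
  s2: p = 37/163 = 0.2270, -p*log2(p) = 0.4856
  s3: p = 32/163 = 0.1963, -p*log2(p) = 0.4611
  s4: p = 46/163 = 0.2822, -p*log2(p) = 0.5151
H = sum of terms = 1.9812
Rounded to 2 decimals: 1.98

1.98


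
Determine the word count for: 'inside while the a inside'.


Counting words by splitting on spaces:
  Word 1: 'inside'
  Word 2: 'while'
  Word 3: 'the'
  Word 4: 'a'
  Word 5: 'inside'
Total words: 5

5


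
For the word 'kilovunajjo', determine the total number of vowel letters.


Scanning each character of 'kilovunajjo':
  Position 1: 'k' -> consonant (running count: 0)
  Position 2: 'i' -> vowel (running count: 1)
  Position 3: 'l' -> consonant (running count: 1)
  Position 4: 'o' -> vowel (running count: 2)
  Position 5: 'v' -> consonant (running count: 2)
  Position 6: 'u' -> vowel (running count: 3)
  Position 7: 'n' -> consonant (running count: 3)
  Position 8: 'a' -> vowel (running count: 4)
  Position 9: 'j' -> consonant (running count: 4)
  Position 10: 'j' -> consonant (running count: 4)
  Position 11: 'o' -> vowel (running count: 5)
Total vowels: 5

5


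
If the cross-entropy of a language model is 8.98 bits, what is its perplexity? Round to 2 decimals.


Perplexity formula: PP = 2^H
H = 8.98
PP = 2^8.98
Decompose: 2^8.98 = 2^8 * 2^0.98
2^8 = 256, 2^0.98 ~ 1.9724654
PP ~ 256 * 1.9724654 = 504.9511424
Rounded to 2 decimals: 504.95

504.95


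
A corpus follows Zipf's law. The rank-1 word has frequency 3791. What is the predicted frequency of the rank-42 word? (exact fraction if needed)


Zipf's law: freq(rank) = f1 / rank
f1 = 3791, rank = 42
freq = 3791 / 42
GCD(3791, 42) = 1
Simplified: 3791/42

3791/42


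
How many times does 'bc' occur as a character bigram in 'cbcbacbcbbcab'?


Scanning 'cbcbacbcbbcab' for bigram 'bc':
  Position 0: 'cb' -> no
  Position 1: 'bc' -> MATCH
  Position 2: 'cb' -> no
  Position 3: 'ba' -> no
  Position 4: 'ac' -> no
  Position 5: 'cb' -> no
  Position 6: 'bc' -> MATCH
  Position 7: 'cb' -> no
  Position 8: 'bb' -> no
  Position 9: 'bc' -> MATCH
  Position 10: 'ca' -> no
  Position 11: 'ab' -> no
Total matches: 3

3


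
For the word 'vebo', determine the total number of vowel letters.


Scanning each character of 'vebo':
  Position 1: 'v' -> consonant (running count: 0)
  Position 2: 'e' -> vowel (running count: 1)
  Position 3: 'b' -> consonant (running count: 1)
  Position 4: 'o' -> vowel (running count: 2)
Total vowels: 2

2


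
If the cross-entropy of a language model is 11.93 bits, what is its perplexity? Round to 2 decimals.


Perplexity formula: PP = 2^H
H = 11.93
PP = 2^11.93
Decompose: 2^11.93 = 2^11 * 2^0.93
2^11 = 2048, 2^0.93 ~ 1.9052760
PP ~ 2048 * 1.9052760 = 3902.0052480
Rounded to 2 decimals: 3902.01

3902.01


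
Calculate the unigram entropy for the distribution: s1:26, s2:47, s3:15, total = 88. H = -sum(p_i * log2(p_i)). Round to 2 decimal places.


Computing entropy H = -sum(p_i * log2(p_i)):
  s1: p = 26/88 = 0.2955, -p*log2(p) = 0.5197
  s2: p = 47/88 = 0.5341, -p*log2(p) = 0.4833
  s3: p = 15/88 = 0.1705, -p*log2(p) = 0.4351
H = sum of terms = 1.4381
Rounded to 2 decimals: 1.44

1.44


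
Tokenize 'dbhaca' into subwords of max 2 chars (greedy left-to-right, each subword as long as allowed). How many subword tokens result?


'dbhaca' has 6 characters.
Chunking with max size 2:
  Chunk 1: 'db' (positions 0-1)
  Chunk 2: 'ha' (positions 2-3)
  Chunk 3: 'ca' (positions 4-5)
Total chunks: ceil(6 / 2) = 3

3


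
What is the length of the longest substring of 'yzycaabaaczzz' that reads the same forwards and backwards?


Scanning 'yzycaabaaczzz' for palindromic substrings.
Substring at positions 3-9: 'caabaac'.
Check: reverse('caabaac') = 'caabaac' -> palindrome confirmed.
Neighbouring characters ('y' / 'z') break symmetry, so it cannot extend further.
No longer palindromic substring exists; longest length = 7

7


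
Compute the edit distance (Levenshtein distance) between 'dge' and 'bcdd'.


Building DP table for s1='dge' (len 3) and s2='bcdd' (len 4):
       b  c  d  d
    0  1  2  3  4
  d 1  1  2  2  3
  g 2  2  2  3  3
  e 3  3  3  3  4
Edit distance = dp[3][4] = 4

4


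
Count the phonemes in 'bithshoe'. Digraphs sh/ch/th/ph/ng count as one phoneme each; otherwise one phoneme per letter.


Parsing 'bithshoe' greedily, digraphs first:
  'b' -> consonant phoneme (phonemes so far: 1)
  'i' -> vowel phoneme (phonemes so far: 2)
  'th' -> digraph (1 consonant phoneme) (phonemes so far: 3)
  'sh' -> digraph (1 consonant phoneme) (phonemes so far: 4)
  'o' -> vowel phoneme (phonemes so far: 5)
  'e' -> vowel phoneme (phonemes so far: 6)
Total phonemes: 6

6


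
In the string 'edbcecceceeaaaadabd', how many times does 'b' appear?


Scanning 'edbcecceceeaaaadabd' for 'b':
  Position 2: 'b' -> MATCH (count: 1)
  Position 17: 'b' -> MATCH (count: 2)
Total occurrences of 'b': 2

2


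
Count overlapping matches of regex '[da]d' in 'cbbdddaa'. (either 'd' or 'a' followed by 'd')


Pattern: [da]d means either 'd' or 'a' followed by 'd'.
Scanning 'cbbdddaa' position-by-position:
  Pos 0: window 'cb' -> no
  Pos 1: window 'bb' -> no
  Pos 2: window 'bd' -> no
  Pos 3: window 'dd' -> MATCH
  Pos 4: window 'dd' -> MATCH
  Pos 5: window 'da' -> no
  Pos 6: window 'aa' -> no
  Pos 7: window 'a' -> no
Total matches: 2

2


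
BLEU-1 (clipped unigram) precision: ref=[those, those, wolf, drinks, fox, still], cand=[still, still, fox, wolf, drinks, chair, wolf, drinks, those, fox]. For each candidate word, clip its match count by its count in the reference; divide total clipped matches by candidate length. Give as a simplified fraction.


Reference word counts: {'drinks': 1, 'fox': 1, 'still': 1, 'those': 2, 'wolf': 1}
Checking each candidate word (with clipping):
  'still' -> in reference (ref count 1, used 1/1) -> match (matches: 1)
  'still' -> ref count 1 already used up (1/1) -> clipped, no match (matches: 1)
  'fox' -> in reference (ref count 1, used 1/1) -> match (matches: 2)
  'wolf' -> in reference (ref count 1, used 1/1) -> match (matches: 3)
  'drinks' -> in reference (ref count 1, used 1/1) -> match (matches: 4)
  'chair' -> not in reference -> no match (matches: 4)
  'wolf' -> ref count 1 already used up (1/1) -> clipped, no match (matches: 4)
  'drinks' -> ref count 1 already used up (1/1) -> clipped, no match (matches: 4)
  'those' -> in reference (ref count 2, used 1/2) -> match (matches: 5)
  'fox' -> ref count 1 already used up (1/1) -> clipped, no match (matches: 5)
Clipped matches: 5, Candidate length: 10
Precision = 5/10 = 1/2

1/2


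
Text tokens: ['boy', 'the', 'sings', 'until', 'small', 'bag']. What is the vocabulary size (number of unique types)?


Listing all tokens and tracking unique types:
  Token 1: 'boy' -> NEW (unique so far: 1)
  Token 2: 'the' -> NEW (unique so far: 2)
  Token 3: 'sings' -> NEW (unique so far: 3)
  Token 4: 'until' -> NEW (unique so far: 4)
  Token 5: 'small' -> NEW (unique so far: 5)
  Token 6: 'bag' -> NEW (unique so far: 6)
Unique types: ('bag', 'boy', 'sings', 'small', 'the', 'until')
Vocabulary size: 6

6


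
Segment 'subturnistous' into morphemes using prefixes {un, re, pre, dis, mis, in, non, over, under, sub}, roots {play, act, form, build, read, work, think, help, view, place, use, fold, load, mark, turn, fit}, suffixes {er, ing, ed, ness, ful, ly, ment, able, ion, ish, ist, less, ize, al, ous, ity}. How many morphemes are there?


Segmenting 'subturnistous' against the inventory:
  'sub' -> prefix (morpheme 1)
  'turn' -> root (morpheme 2)
  'ist' -> suffix (morpheme 3)
  'ous' -> suffix (morpheme 4)
Total morphemes: 4

4


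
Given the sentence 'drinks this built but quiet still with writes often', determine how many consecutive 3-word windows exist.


Word trigrams from [9] words:
  Trigram 1: (drinks this built)
  Trigram 2: (this built but)
  Trigram 3: (built but quiet)
  Trigram 4: (but quiet still)
  Trigram 5: (quiet still with)
  Trigram 6: (still with writes)
  Trigram 7: (with writes often)
Total word trigrams: 9 - 2 = 7

7


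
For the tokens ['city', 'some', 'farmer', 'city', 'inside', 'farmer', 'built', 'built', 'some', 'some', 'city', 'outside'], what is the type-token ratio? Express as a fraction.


Tokens: 12
Unique types: ('built', 'city', 'farmer', 'inside', 'outside', 'some') = 6
TTR = 6/12
Simplify: divide both by 6 -> 1/2
TTR = 1/2

1/2


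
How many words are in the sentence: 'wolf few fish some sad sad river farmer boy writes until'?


Counting words by splitting on spaces:
  Word 1: 'wolf'
  Word 2: 'few'
  Word 3: 'fish'
  Word 4: 'some'
  Word 5: 'sad'
  Word 6: 'sad'
  Word 7: 'river'
  Word 8: 'farmer'
  Word 9: 'boy'
  Word 10: 'writes'
  Word 11: 'until'
Total words: 11

11


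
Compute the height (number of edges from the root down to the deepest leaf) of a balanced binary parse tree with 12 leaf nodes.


In a balanced binary tree with n leaves the deepest leaf is ceil(log2(n)) edges below the root.
log2(12) = 3.5850
ceil(3.5850) = 4
height (edges) = 4

4


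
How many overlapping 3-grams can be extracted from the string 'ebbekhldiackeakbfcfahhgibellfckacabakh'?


String 'ebbekhldiackeakbfcfahhgibellfckacabakh' has length L = 38.
Number of overlapping n-grams = L - n + 1
Substituting: 38 - 3 + 1 = 36

36


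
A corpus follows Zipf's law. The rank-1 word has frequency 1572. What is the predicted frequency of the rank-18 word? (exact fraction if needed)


Zipf's law: freq(rank) = f1 / rank
f1 = 1572, rank = 18
freq = 1572 / 18
GCD(1572, 18) = 6
Simplified: 262/3

262/3


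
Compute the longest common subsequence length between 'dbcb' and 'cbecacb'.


DP table for LCS of 'dbcb' and 'cbecacb':
       c  b  e  c  a  c  b
    0  0  0  0  0  0  0  0
  d 0  0  0  0  0  0  0  0
  b 0  0  1  1  1  1  1  1
  c 0  1  1  1  2  2  2  2
  b 0  1  2  2  2  2  2  3
LCS: 'bcb'
LCS length = 3

3


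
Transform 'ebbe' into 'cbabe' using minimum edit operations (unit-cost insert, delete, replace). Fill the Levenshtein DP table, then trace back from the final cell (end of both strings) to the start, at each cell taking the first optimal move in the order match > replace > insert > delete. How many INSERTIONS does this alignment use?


Edit distance = 2. Backtracking from cell (4, 5) with preference match > replace > insert > delete,
then listing the resulting alignment 'ebbe' -> 'cbabe' left to right:
  Step 1: replace e->c
  Step 2: keep 'b'
  Step 3: insert 'a' [insertion #1]
  Step 4: keep 'b'
  Step 5: keep 'e'
Total insertions: 1

1


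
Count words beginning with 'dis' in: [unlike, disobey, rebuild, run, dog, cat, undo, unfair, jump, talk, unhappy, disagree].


Checking each word for prefix 'dis':
  'unlike' -> no (count: 0)
  'disobey' -> YES, starts with 'dis' (count: 1)
  'rebuild' -> no (count: 1)
  'run' -> no (count: 1)
  'dog' -> no (count: 1)
  'cat' -> no (count: 1)
  'undo' -> no (count: 1)
  'unfair' -> no (count: 1)
  'jump' -> no (count: 1)
  'talk' -> no (count: 1)
  'unhappy' -> no (count: 1)
  'disagree' -> YES, starts with 'dis' (count: 2)
Total with prefix 'dis': 2

2


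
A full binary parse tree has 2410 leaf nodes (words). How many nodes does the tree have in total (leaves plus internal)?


Leaf nodes (terminals): 2410
Internal nodes = n - 1 = 2410 - 1 = 2409
Total = leaves + internal = 2410 + 2409 = 4819

4819


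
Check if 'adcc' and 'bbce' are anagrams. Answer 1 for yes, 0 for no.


Sort characters of 'adcc': 'accd'
Sort characters of 'bbce': 'bbce'
Sorted forms differ -> they are NOT anagrams
Result: 0

0


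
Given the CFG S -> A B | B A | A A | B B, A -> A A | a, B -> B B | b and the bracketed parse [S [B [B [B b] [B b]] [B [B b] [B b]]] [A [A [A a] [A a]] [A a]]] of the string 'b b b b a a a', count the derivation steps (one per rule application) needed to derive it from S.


Every bracketed nonterminal node [X ...] in the tree is produced by exactly one rule application.
Reading the tree off as a leftmost derivation:
  Step 1: S  =>  B A   (applied S -> B A)
  Step 2: B A  =>  B B A   (applied B -> B B)
  Step 3: B B A  =>  B B B A   (applied B -> B B)
  Step 4: B B B A  =>  b B B A   (applied B -> b)
  Step 5: b B B A  =>  b b B A   (applied B -> b)
  Step 6: b b B A  =>  b b B B A   (applied B -> B B)
  Step 7: b b B B A  =>  b b b B A   (applied B -> b)
  Step 8: b b b B A  =>  b b b b A   (applied B -> b)
  Step 9: b b b b A  =>  b b b b A A   (applied A -> A A)
  Step 10: b b b b A A  =>  b b b b A A A   (applied A -> A A)
  Step 11: b b b b A A A  =>  b b b b a A A   (applied A -> a)
  Step 12: b b b b a A A  =>  b b b b a a A   (applied A -> a)
  Step 13: b b b b a a A  =>  b b b b a a a   (applied A -> a)
Final yield: b b b b a a a
Total rewrite steps: 13

13


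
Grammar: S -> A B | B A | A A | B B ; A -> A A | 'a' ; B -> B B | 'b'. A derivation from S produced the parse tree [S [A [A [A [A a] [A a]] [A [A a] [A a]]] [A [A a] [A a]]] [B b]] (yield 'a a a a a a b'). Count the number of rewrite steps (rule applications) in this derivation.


Every bracketed nonterminal node [X ...] in the tree is produced by exactly one rule application.
Reading the tree off as a leftmost derivation:
  Step 1: S  =>  A B   (applied S -> A B)
  Step 2: A B  =>  A A B   (applied A -> A A)
  Step 3: A A B  =>  A A A B   (applied A -> A A)
  Step 4: A A A B  =>  A A A A B   (applied A -> A A)
  Step 5: A A A A B  =>  a A A A B   (applied A -> a)
  Step 6: a A A A B  =>  a a A A B   (applied A -> a)
  Step 7: a a A A B  =>  a a A A A B   (applied A -> A A)
  Step 8: a a A A A B  =>  a a a A A B   (applied A -> a)
  Step 9: a a a A A B  =>  a a a a A B   (applied A -> a)
  Step 10: a a a a A B  =>  a a a a A A B   (applied A -> A A)
  Step 11: a a a a A A B  =>  a a a a a A B   (applied A -> a)
  Step 12: a a a a a A B  =>  a a a a a a B   (applied A -> a)
  Step 13: a a a a a a B  =>  a a a a a a b   (applied B -> b)
Final yield: a a a a a a b
Total rewrite steps: 13

13


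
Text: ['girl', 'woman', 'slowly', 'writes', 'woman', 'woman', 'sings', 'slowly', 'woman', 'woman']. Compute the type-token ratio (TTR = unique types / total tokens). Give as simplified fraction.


Tokens: 10
Unique types: ('girl', 'sings', 'slowly', 'woman', 'writes') = 5
TTR = 5/10
Simplify: divide both by 5 -> 1/2
TTR = 1/2

1/2


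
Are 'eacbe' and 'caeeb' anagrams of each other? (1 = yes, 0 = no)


Sort characters of 'eacbe': 'abcee'
Sort characters of 'caeeb': 'abcee'
Sorted forms match -> they ARE anagrams
Result: 1

1


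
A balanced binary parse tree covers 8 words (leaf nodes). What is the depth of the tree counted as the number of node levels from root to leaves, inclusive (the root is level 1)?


In a balanced binary tree with n leaves the deepest leaf is ceil(log2(n)) edges below the root,
so counting node levels inclusive of root and leaves gives ceil(log2(n)) + 1 levels.
log2(8) = 3.0000
ceil(3.0000) = 3
levels = 3 + 1 = 4

4


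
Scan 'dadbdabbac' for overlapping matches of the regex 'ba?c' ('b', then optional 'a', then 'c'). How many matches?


Pattern: ba?c means 'b', then optional 'a', then 'c'.
Scanning 'dadbdabbac' position-by-position:
  Pos 0: window 'dad' -> no
  Pos 1: window 'adb' -> no
  Pos 2: window 'dbd' -> no
  Pos 3: window 'bda' -> no
  Pos 4: window 'dab' -> no
  Pos 5: window 'abb' -> no
  Pos 6: window 'bba' -> no
  Pos 7: window 'bac' -> MATCH
  Pos 8: window 'ac' -> no
  Pos 9: window 'c' -> no
Total matches: 1

1


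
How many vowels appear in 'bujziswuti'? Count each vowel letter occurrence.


Scanning each character of 'bujziswuti':
  Position 1: 'b' -> consonant (running count: 0)
  Position 2: 'u' -> vowel (running count: 1)
  Position 3: 'j' -> consonant (running count: 1)
  Position 4: 'z' -> consonant (running count: 1)
  Position 5: 'i' -> vowel (running count: 2)
  Position 6: 's' -> consonant (running count: 2)
  Position 7: 'w' -> consonant (running count: 2)
  Position 8: 'u' -> vowel (running count: 3)
  Position 9: 't' -> consonant (running count: 3)
  Position 10: 'i' -> vowel (running count: 4)
Total vowels: 4

4
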